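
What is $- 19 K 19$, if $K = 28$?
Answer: $-10108$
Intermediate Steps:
$- 19 K 19 = \left(-19\right) 28 \cdot 19 = \left(-532\right) 19 = -10108$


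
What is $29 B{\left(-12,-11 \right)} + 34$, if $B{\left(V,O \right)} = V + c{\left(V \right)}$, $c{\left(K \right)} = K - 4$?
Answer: $-778$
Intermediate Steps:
$c{\left(K \right)} = -4 + K$
$B{\left(V,O \right)} = -4 + 2 V$ ($B{\left(V,O \right)} = V + \left(-4 + V\right) = -4 + 2 V$)
$29 B{\left(-12,-11 \right)} + 34 = 29 \left(-4 + 2 \left(-12\right)\right) + 34 = 29 \left(-4 - 24\right) + 34 = 29 \left(-28\right) + 34 = -812 + 34 = -778$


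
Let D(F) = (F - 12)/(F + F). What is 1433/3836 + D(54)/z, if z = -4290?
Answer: 6914338/18513495 ≈ 0.37348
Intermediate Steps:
D(F) = (-12 + F)/(2*F) (D(F) = (-12 + F)/((2*F)) = (-12 + F)*(1/(2*F)) = (-12 + F)/(2*F))
1433/3836 + D(54)/z = 1433/3836 + ((½)*(-12 + 54)/54)/(-4290) = 1433*(1/3836) + ((½)*(1/54)*42)*(-1/4290) = 1433/3836 + (7/18)*(-1/4290) = 1433/3836 - 7/77220 = 6914338/18513495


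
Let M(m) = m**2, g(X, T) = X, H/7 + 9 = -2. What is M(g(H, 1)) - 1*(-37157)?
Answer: 43086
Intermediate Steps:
H = -77 (H = -63 + 7*(-2) = -63 - 14 = -77)
M(g(H, 1)) - 1*(-37157) = (-77)**2 - 1*(-37157) = 5929 + 37157 = 43086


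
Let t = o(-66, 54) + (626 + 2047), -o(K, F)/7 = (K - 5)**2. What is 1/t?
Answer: -1/32614 ≈ -3.0662e-5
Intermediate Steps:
o(K, F) = -7*(-5 + K)**2 (o(K, F) = -7*(K - 5)**2 = -7*(-5 + K)**2)
t = -32614 (t = -7*(-5 - 66)**2 + (626 + 2047) = -7*(-71)**2 + 2673 = -7*5041 + 2673 = -35287 + 2673 = -32614)
1/t = 1/(-32614) = -1/32614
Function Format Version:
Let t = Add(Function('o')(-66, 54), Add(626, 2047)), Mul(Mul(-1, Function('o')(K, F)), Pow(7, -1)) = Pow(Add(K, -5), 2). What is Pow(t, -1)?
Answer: Rational(-1, 32614) ≈ -3.0662e-5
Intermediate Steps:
Function('o')(K, F) = Mul(-7, Pow(Add(-5, K), 2)) (Function('o')(K, F) = Mul(-7, Pow(Add(K, -5), 2)) = Mul(-7, Pow(Add(-5, K), 2)))
t = -32614 (t = Add(Mul(-7, Pow(Add(-5, -66), 2)), Add(626, 2047)) = Add(Mul(-7, Pow(-71, 2)), 2673) = Add(Mul(-7, 5041), 2673) = Add(-35287, 2673) = -32614)
Pow(t, -1) = Pow(-32614, -1) = Rational(-1, 32614)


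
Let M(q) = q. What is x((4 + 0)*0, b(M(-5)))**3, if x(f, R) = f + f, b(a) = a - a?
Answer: 0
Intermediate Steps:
b(a) = 0
x(f, R) = 2*f
x((4 + 0)*0, b(M(-5)))**3 = (2*((4 + 0)*0))**3 = (2*(4*0))**3 = (2*0)**3 = 0**3 = 0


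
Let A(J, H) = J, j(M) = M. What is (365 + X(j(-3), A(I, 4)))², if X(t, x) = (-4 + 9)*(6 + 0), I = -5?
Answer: 156025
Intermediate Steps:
X(t, x) = 30 (X(t, x) = 5*6 = 30)
(365 + X(j(-3), A(I, 4)))² = (365 + 30)² = 395² = 156025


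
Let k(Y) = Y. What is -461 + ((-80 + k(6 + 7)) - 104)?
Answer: -632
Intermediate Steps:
-461 + ((-80 + k(6 + 7)) - 104) = -461 + ((-80 + (6 + 7)) - 104) = -461 + ((-80 + 13) - 104) = -461 + (-67 - 104) = -461 - 171 = -632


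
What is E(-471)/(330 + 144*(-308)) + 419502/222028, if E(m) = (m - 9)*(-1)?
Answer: 1530061967/814509718 ≈ 1.8785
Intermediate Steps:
E(m) = 9 - m (E(m) = (-9 + m)*(-1) = 9 - m)
E(-471)/(330 + 144*(-308)) + 419502/222028 = (9 - 1*(-471))/(330 + 144*(-308)) + 419502/222028 = (9 + 471)/(330 - 44352) + 419502*(1/222028) = 480/(-44022) + 209751/111014 = 480*(-1/44022) + 209751/111014 = -80/7337 + 209751/111014 = 1530061967/814509718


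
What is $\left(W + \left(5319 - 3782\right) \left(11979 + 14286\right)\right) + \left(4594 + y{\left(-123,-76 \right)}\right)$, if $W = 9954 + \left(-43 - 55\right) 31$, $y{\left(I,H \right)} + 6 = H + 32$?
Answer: $40380765$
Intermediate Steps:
$y{\left(I,H \right)} = 26 + H$ ($y{\left(I,H \right)} = -6 + \left(H + 32\right) = -6 + \left(32 + H\right) = 26 + H$)
$W = 6916$ ($W = 9954 - 3038 = 6916$)
$\left(W + \left(5319 - 3782\right) \left(11979 + 14286\right)\right) + \left(4594 + y{\left(-123,-76 \right)}\right) = \left(6916 + \left(5319 - 3782\right) \left(11979 + 14286\right)\right) + \left(4594 + \left(26 - 76\right)\right) = \left(6916 + 1537 \cdot 26265\right) + \left(4594 - 50\right) = \left(6916 + 40369305\right) + 4544 = 40376221 + 4544 = 40380765$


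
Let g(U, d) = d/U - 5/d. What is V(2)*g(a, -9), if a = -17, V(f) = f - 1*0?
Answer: 332/153 ≈ 2.1699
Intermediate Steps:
V(f) = f (V(f) = f + 0 = f)
g(U, d) = -5/d + d/U
V(2)*g(a, -9) = 2*(-5/(-9) - 9/(-17)) = 2*(-5*(-⅑) - 9*(-1/17)) = 2*(5/9 + 9/17) = 2*(166/153) = 332/153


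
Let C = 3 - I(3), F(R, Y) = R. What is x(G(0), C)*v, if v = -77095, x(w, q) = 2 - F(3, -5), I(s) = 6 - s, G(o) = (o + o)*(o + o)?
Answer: 77095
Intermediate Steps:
G(o) = 4*o² (G(o) = (2*o)*(2*o) = 4*o²)
C = 0 (C = 3 - (6 - 1*3) = 3 - (6 - 3) = 3 - 1*3 = 3 - 3 = 0)
x(w, q) = -1 (x(w, q) = 2 - 1*3 = 2 - 3 = -1)
x(G(0), C)*v = -1*(-77095) = 77095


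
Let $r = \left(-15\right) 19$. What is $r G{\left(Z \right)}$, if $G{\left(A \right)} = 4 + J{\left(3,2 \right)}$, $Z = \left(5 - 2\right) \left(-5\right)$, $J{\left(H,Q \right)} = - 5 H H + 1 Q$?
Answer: $11115$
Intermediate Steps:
$J{\left(H,Q \right)} = Q - 5 H^{2}$ ($J{\left(H,Q \right)} = - 5 H^{2} + Q = Q - 5 H^{2}$)
$Z = -15$ ($Z = 3 \left(-5\right) = -15$)
$r = -285$
$G{\left(A \right)} = -39$ ($G{\left(A \right)} = 4 + \left(2 - 5 \cdot 3^{2}\right) = 4 + \left(2 - 45\right) = 4 - 43 = -39$)
$r G{\left(Z \right)} = \left(-285\right) \left(-39\right) = 11115$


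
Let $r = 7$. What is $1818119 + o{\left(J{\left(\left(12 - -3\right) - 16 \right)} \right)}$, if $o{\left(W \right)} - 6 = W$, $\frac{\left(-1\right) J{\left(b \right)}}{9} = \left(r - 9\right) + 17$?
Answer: $1817990$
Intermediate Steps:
$J{\left(b \right)} = -135$ ($J{\left(b \right)} = - 9 \left(\left(7 - 9\right) + 17\right) = - 9 \left(-2 + 17\right) = \left(-9\right) 15 = -135$)
$o{\left(W \right)} = 6 + W$
$1818119 + o{\left(J{\left(\left(12 - -3\right) - 16 \right)} \right)} = 1818119 + \left(6 - 135\right) = 1818119 - 129 = 1817990$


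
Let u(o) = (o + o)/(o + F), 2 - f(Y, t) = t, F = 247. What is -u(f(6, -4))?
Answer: -12/253 ≈ -0.047431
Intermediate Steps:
f(Y, t) = 2 - t
u(o) = 2*o/(247 + o) (u(o) = (o + o)/(o + 247) = (2*o)/(247 + o) = 2*o/(247 + o))
-u(f(6, -4)) = -2*(2 - 1*(-4))/(247 + (2 - 1*(-4))) = -2*(2 + 4)/(247 + (2 + 4)) = -2*6/(247 + 6) = -2*6/253 = -1*12/253 = -12/253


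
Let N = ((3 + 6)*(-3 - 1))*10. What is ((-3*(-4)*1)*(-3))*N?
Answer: 12960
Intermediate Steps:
N = -360 (N = (9*(-4))*10 = -36*10 = -360)
((-3*(-4)*1)*(-3))*N = ((-3*(-4)*1)*(-3))*(-360) = ((12*1)*(-3))*(-360) = (12*(-3))*(-360) = -36*(-360) = 12960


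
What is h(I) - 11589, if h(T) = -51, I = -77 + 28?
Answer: -11640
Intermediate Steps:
I = -49
h(I) - 11589 = -51 - 11589 = -11640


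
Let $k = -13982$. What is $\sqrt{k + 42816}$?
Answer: $\sqrt{28834} \approx 169.81$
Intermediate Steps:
$\sqrt{k + 42816} = \sqrt{-13982 + 42816} = \sqrt{28834}$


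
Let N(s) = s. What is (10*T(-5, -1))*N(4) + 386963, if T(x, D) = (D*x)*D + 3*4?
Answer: 387243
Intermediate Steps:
T(x, D) = 12 + x*D**2 (T(x, D) = x*D**2 + 12 = 12 + x*D**2)
(10*T(-5, -1))*N(4) + 386963 = (10*(12 - 5*(-1)**2))*4 + 386963 = (10*(12 - 5*1))*4 + 386963 = (10*(12 - 5))*4 + 386963 = (10*7)*4 + 386963 = 70*4 + 386963 = 280 + 386963 = 387243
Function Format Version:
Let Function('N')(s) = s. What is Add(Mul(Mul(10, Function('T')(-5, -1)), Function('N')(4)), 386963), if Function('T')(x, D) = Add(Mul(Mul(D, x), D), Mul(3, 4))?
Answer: 387243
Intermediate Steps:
Function('T')(x, D) = Add(12, Mul(x, Pow(D, 2))) (Function('T')(x, D) = Add(Mul(x, Pow(D, 2)), 12) = Add(12, Mul(x, Pow(D, 2))))
Add(Mul(Mul(10, Function('T')(-5, -1)), Function('N')(4)), 386963) = Add(Mul(Mul(10, Add(12, Mul(-5, Pow(-1, 2)))), 4), 386963) = Add(Mul(Mul(10, Add(12, Mul(-5, 1))), 4), 386963) = Add(Mul(Mul(10, Add(12, -5)), 4), 386963) = Add(Mul(Mul(10, 7), 4), 386963) = Add(Mul(70, 4), 386963) = Add(280, 386963) = 387243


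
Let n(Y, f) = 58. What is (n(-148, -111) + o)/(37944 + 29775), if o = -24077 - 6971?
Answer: -10330/22573 ≈ -0.45763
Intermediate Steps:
o = -31048
(n(-148, -111) + o)/(37944 + 29775) = (58 - 31048)/(37944 + 29775) = -30990/67719 = -30990*1/67719 = -10330/22573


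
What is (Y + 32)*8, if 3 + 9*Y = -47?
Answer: 1904/9 ≈ 211.56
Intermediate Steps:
Y = -50/9 (Y = -1/3 + (1/9)*(-47) = -1/3 - 47/9 = -50/9 ≈ -5.5556)
(Y + 32)*8 = (-50/9 + 32)*8 = (238/9)*8 = 1904/9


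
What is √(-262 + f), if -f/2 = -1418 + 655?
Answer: 4*√79 ≈ 35.553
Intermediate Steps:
f = 1526 (f = -2*(-1418 + 655) = -2*(-763) = 1526)
√(-262 + f) = √(-262 + 1526) = √1264 = 4*√79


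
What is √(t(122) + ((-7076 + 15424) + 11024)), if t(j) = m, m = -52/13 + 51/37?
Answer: √26516679/37 ≈ 139.17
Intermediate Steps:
m = -97/37 (m = -52*1/13 + 51*(1/37) = -4 + 51/37 = -97/37 ≈ -2.6216)
t(j) = -97/37
√(t(122) + ((-7076 + 15424) + 11024)) = √(-97/37 + ((-7076 + 15424) + 11024)) = √(-97/37 + (8348 + 11024)) = √(-97/37 + 19372) = √(716667/37) = √26516679/37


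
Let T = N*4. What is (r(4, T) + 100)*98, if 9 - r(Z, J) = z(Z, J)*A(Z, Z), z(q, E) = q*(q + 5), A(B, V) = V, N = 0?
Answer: -3430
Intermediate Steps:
T = 0 (T = 0*4 = 0)
z(q, E) = q*(5 + q)
r(Z, J) = 9 - Z**2*(5 + Z) (r(Z, J) = 9 - Z*(5 + Z)*Z = 9 - Z**2*(5 + Z))
(r(4, T) + 100)*98 = ((9 - 1*4**2*(5 + 4)) + 100)*98 = ((9 - 1*16*9) + 100)*98 = ((9 - 144) + 100)*98 = (-135 + 100)*98 = -35*98 = -3430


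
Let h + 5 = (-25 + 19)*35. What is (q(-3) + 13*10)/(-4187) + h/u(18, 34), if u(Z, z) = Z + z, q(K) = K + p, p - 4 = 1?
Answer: -907069/217724 ≈ -4.1661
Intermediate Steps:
p = 5 (p = 4 + 1 = 5)
q(K) = 5 + K (q(K) = K + 5 = 5 + K)
h = -215 (h = -5 + (-25 + 19)*35 = -5 - 6*35 = -5 - 210 = -215)
(q(-3) + 13*10)/(-4187) + h/u(18, 34) = ((5 - 3) + 13*10)/(-4187) - 215/(18 + 34) = (2 + 130)*(-1/4187) - 215/52 = 132*(-1/4187) - 215*1/52 = -132/4187 - 215/52 = -907069/217724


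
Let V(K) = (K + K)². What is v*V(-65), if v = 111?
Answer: 1875900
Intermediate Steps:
V(K) = 4*K² (V(K) = (2*K)² = 4*K²)
v*V(-65) = 111*(4*(-65)²) = 111*(4*4225) = 111*16900 = 1875900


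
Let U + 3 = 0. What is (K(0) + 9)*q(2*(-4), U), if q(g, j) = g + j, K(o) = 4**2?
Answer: -275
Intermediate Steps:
U = -3 (U = -3 + 0 = -3)
K(o) = 16
(K(0) + 9)*q(2*(-4), U) = (16 + 9)*(2*(-4) - 3) = 25*(-8 - 3) = 25*(-11) = -275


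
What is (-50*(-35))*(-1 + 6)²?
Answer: 43750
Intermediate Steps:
(-50*(-35))*(-1 + 6)² = 1750*5² = 1750*25 = 43750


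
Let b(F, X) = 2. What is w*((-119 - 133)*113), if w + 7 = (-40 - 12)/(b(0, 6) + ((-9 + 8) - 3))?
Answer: -541044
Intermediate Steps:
w = 19 (w = -7 + (-40 - 12)/(2 + ((-9 + 8) - 3)) = -7 - 52/(2 + (-1 - 3)) = -7 - 52/(2 - 4) = -7 - 52/(-2) = -7 - 52*(-½) = -7 + 26 = 19)
w*((-119 - 133)*113) = 19*((-119 - 133)*113) = 19*(-252*113) = 19*(-28476) = -541044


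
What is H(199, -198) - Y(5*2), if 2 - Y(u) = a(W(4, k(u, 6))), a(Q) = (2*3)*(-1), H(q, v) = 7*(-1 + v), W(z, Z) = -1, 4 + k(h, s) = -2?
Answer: -1401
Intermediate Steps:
k(h, s) = -6 (k(h, s) = -4 - 2 = -6)
H(q, v) = -7 + 7*v
a(Q) = -6 (a(Q) = 6*(-1) = -6)
Y(u) = 8 (Y(u) = 2 - 1*(-6) = 2 + 6 = 8)
H(199, -198) - Y(5*2) = (-7 + 7*(-198)) - 1*8 = (-7 - 1386) - 8 = -1393 - 8 = -1401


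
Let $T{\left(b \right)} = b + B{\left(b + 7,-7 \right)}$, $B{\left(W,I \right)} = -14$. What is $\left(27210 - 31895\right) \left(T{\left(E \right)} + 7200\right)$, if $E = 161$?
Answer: $-34420695$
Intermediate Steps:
$T{\left(b \right)} = -14 + b$ ($T{\left(b \right)} = b - 14 = -14 + b$)
$\left(27210 - 31895\right) \left(T{\left(E \right)} + 7200\right) = \left(27210 - 31895\right) \left(\left(-14 + 161\right) + 7200\right) = - 4685 \left(147 + 7200\right) = \left(-4685\right) 7347 = -34420695$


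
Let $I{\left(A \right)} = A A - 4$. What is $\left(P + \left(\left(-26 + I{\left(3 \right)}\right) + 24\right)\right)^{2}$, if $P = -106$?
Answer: $10609$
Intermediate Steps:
$I{\left(A \right)} = -4 + A^{2}$ ($I{\left(A \right)} = A^{2} - 4 = -4 + A^{2}$)
$\left(P + \left(\left(-26 + I{\left(3 \right)}\right) + 24\right)\right)^{2} = \left(-106 + \left(\left(-26 - \left(4 - 3^{2}\right)\right) + 24\right)\right)^{2} = \left(-106 + \left(\left(-26 + \left(-4 + 9\right)\right) + 24\right)\right)^{2} = \left(-106 + \left(\left(-26 + 5\right) + 24\right)\right)^{2} = \left(-106 + \left(-21 + 24\right)\right)^{2} = \left(-106 + 3\right)^{2} = \left(-103\right)^{2} = 10609$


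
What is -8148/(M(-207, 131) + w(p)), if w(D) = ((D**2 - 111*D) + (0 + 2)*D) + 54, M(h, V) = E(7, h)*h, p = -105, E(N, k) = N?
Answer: -2716/7025 ≈ -0.38662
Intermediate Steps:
M(h, V) = 7*h
w(D) = 54 + D**2 - 109*D (w(D) = ((D**2 - 111*D) + 2*D) + 54 = (D**2 - 109*D) + 54 = 54 + D**2 - 109*D)
-8148/(M(-207, 131) + w(p)) = -8148/(7*(-207) + (54 + (-105)**2 - 109*(-105))) = -8148/(-1449 + (54 + 11025 + 11445)) = -8148/(-1449 + 22524) = -8148/21075 = -8148*1/21075 = -2716/7025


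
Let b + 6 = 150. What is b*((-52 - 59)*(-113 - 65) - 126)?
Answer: 2827008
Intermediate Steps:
b = 144 (b = -6 + 150 = 144)
b*((-52 - 59)*(-113 - 65) - 126) = 144*((-52 - 59)*(-113 - 65) - 126) = 144*(-111*(-178) - 126) = 144*(19758 - 126) = 144*19632 = 2827008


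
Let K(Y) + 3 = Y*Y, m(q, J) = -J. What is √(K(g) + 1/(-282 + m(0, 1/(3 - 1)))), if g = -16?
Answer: √80762795/565 ≈ 15.906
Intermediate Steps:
K(Y) = -3 + Y² (K(Y) = -3 + Y*Y = -3 + Y²)
√(K(g) + 1/(-282 + m(0, 1/(3 - 1)))) = √((-3 + (-16)²) + 1/(-282 - 1/(3 - 1))) = √((-3 + 256) + 1/(-282 - 1/2)) = √(253 + 1/(-282 - 1*½)) = √(253 + 1/(-282 - ½)) = √(253 + 1/(-565/2)) = √(253 - 2/565) = √(142943/565) = √80762795/565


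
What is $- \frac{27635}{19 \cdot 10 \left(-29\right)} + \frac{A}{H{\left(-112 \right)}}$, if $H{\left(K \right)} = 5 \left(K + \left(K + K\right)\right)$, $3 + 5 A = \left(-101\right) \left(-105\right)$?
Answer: $\frac{2895283}{771400} \approx 3.7533$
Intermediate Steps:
$A = \frac{10602}{5}$ ($A = - \frac{3}{5} + \frac{\left(-101\right) \left(-105\right)}{5} = - \frac{3}{5} + \frac{1}{5} \cdot 10605 = - \frac{3}{5} + 2121 = \frac{10602}{5} \approx 2120.4$)
$H{\left(K \right)} = 15 K$ ($H{\left(K \right)} = 5 \left(K + 2 K\right) = 5 \cdot 3 K = 15 K$)
$- \frac{27635}{19 \cdot 10 \left(-29\right)} + \frac{A}{H{\left(-112 \right)}} = - \frac{27635}{19 \cdot 10 \left(-29\right)} + \frac{10602}{5 \cdot 15 \left(-112\right)} = - \frac{27635}{190 \left(-29\right)} + \frac{10602}{5 \left(-1680\right)} = - \frac{27635}{-5510} + \frac{10602}{5} \left(- \frac{1}{1680}\right) = \left(-27635\right) \left(- \frac{1}{5510}\right) - \frac{1767}{1400} = \frac{5527}{1102} - \frac{1767}{1400} = \frac{2895283}{771400}$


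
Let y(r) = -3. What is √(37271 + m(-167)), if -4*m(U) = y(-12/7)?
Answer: √149087/2 ≈ 193.06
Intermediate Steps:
m(U) = ¾ (m(U) = -¼*(-3) = ¾)
√(37271 + m(-167)) = √(37271 + ¾) = √(149087/4) = √149087/2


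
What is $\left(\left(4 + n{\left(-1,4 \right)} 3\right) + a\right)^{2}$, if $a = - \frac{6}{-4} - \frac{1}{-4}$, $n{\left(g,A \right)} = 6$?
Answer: $\frac{9025}{16} \approx 564.06$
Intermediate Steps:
$a = \frac{7}{4}$ ($a = \left(-6\right) \left(- \frac{1}{4}\right) - - \frac{1}{4} = \frac{3}{2} + \frac{1}{4} = \frac{7}{4} \approx 1.75$)
$\left(\left(4 + n{\left(-1,4 \right)} 3\right) + a\right)^{2} = \left(\left(4 + 6 \cdot 3\right) + \frac{7}{4}\right)^{2} = \left(\left(4 + 18\right) + \frac{7}{4}\right)^{2} = \left(22 + \frac{7}{4}\right)^{2} = \left(\frac{95}{4}\right)^{2} = \frac{9025}{16}$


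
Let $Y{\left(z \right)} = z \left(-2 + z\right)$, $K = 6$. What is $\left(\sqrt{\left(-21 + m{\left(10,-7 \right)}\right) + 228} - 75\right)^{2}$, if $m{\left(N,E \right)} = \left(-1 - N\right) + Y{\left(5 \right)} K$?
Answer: $\left(75 - \sqrt{286}\right)^{2} \approx 3374.3$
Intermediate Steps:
$m{\left(N,E \right)} = 89 - N$ ($m{\left(N,E \right)} = \left(-1 - N\right) + 5 \left(-2 + 5\right) 6 = \left(-1 - N\right) + 5 \cdot 3 \cdot 6 = \left(-1 - N\right) + 15 \cdot 6 = \left(-1 - N\right) + 90 = 89 - N$)
$\left(\sqrt{\left(-21 + m{\left(10,-7 \right)}\right) + 228} - 75\right)^{2} = \left(\sqrt{\left(-21 + \left(89 - 10\right)\right) + 228} - 75\right)^{2} = \left(\sqrt{\left(-21 + 79\right) + 228} - 75\right)^{2} = \left(\sqrt{58 + 228} - 75\right)^{2} = \left(\sqrt{286} - 75\right)^{2} = \left(-75 + \sqrt{286}\right)^{2}$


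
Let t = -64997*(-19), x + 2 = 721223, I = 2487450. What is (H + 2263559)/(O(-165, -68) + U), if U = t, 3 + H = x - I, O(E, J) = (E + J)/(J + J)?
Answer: 67636472/167952481 ≈ 0.40271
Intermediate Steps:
x = 721221 (x = -2 + 721223 = 721221)
t = 1234943
O(E, J) = (E + J)/(2*J) (O(E, J) = (E + J)/((2*J)) = (E + J)*(1/(2*J)) = (E + J)/(2*J))
H = -1766232 (H = -3 + (721221 - 1*2487450) = -3 + (721221 - 2487450) = -3 - 1766229 = -1766232)
U = 1234943
(H + 2263559)/(O(-165, -68) + U) = (-1766232 + 2263559)/((½)*(-165 - 68)/(-68) + 1234943) = 497327/((½)*(-1/68)*(-233) + 1234943) = 497327/(233/136 + 1234943) = 497327/(167952481/136) = 497327*(136/167952481) = 67636472/167952481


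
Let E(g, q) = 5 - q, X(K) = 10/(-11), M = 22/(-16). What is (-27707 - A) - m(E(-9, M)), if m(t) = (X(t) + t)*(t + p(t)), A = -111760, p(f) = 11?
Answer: 59106453/704 ≈ 83958.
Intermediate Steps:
M = -11/8 (M = 22*(-1/16) = -11/8 ≈ -1.3750)
X(K) = -10/11 (X(K) = 10*(-1/11) = -10/11)
m(t) = (11 + t)*(-10/11 + t) (m(t) = (-10/11 + t)*(t + 11) = (-10/11 + t)*(11 + t) = (11 + t)*(-10/11 + t))
(-27707 - A) - m(E(-9, M)) = (-27707 - 1*(-111760)) - (-10 + (5 - 1*(-11/8))² + 111*(5 - 1*(-11/8))/11) = (-27707 + 111760) - (-10 + (5 + 11/8)² + 111*(5 + 11/8)/11) = 84053 - (-10 + (51/8)² + (111/11)*(51/8)) = 84053 - (-10 + 2601/64 + 5661/88) = 84053 - 1*66859/704 = 84053 - 66859/704 = 59106453/704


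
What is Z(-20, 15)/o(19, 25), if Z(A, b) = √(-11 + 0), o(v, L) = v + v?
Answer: I*√11/38 ≈ 0.08728*I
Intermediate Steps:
o(v, L) = 2*v
Z(A, b) = I*√11 (Z(A, b) = √(-11) = I*√11)
Z(-20, 15)/o(19, 25) = (I*√11)/((2*19)) = (I*√11)/38 = (I*√11)*(1/38) = I*√11/38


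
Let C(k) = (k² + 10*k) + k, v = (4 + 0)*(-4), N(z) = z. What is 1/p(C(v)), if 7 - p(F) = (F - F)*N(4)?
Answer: ⅐ ≈ 0.14286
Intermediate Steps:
v = -16 (v = 4*(-4) = -16)
C(k) = k² + 11*k
p(F) = 7 (p(F) = 7 - (F - F)*4 = 7 - 0*4 = 7 - 1*0 = 7 + 0 = 7)
1/p(C(v)) = 1/7 = ⅐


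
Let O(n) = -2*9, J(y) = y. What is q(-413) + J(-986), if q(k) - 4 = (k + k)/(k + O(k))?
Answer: -422416/431 ≈ -980.08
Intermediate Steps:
O(n) = -18
q(k) = 4 + 2*k/(-18 + k) (q(k) = 4 + (k + k)/(k - 18) = 4 + (2*k)/(-18 + k) = 4 + 2*k/(-18 + k))
q(-413) + J(-986) = 6*(-12 - 413)/(-18 - 413) - 986 = 6*(-425)/(-431) - 986 = 6*(-1/431)*(-425) - 986 = 2550/431 - 986 = -422416/431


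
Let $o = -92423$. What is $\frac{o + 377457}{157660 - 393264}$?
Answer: $- \frac{142517}{117802} \approx -1.2098$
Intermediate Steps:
$\frac{o + 377457}{157660 - 393264} = \frac{-92423 + 377457}{157660 - 393264} = \frac{285034}{-235604} = 285034 \left(- \frac{1}{235604}\right) = - \frac{142517}{117802}$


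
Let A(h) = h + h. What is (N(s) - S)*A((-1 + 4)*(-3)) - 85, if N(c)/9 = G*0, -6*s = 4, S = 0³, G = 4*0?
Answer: -85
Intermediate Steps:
G = 0
A(h) = 2*h
S = 0
s = -⅔ (s = -⅙*4 = -⅔ ≈ -0.66667)
N(c) = 0 (N(c) = 9*(0*0) = 9*0 = 0)
(N(s) - S)*A((-1 + 4)*(-3)) - 85 = (0 - 1*0)*(2*((-1 + 4)*(-3))) - 85 = (0 + 0)*(2*(3*(-3))) - 85 = 0*(2*(-9)) - 85 = 0*(-18) - 85 = 0 - 85 = -85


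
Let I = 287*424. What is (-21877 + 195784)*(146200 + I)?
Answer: 46587598416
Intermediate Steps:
I = 121688
(-21877 + 195784)*(146200 + I) = (-21877 + 195784)*(146200 + 121688) = 173907*267888 = 46587598416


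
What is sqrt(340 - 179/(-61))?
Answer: sqrt(1276059)/61 ≈ 18.518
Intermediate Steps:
sqrt(340 - 179/(-61)) = sqrt(340 - 179*(-1/61)) = sqrt(340 + 179/61) = sqrt(20919/61) = sqrt(1276059)/61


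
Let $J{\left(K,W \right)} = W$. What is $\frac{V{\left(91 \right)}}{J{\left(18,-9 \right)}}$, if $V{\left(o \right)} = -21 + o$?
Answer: $- \frac{70}{9} \approx -7.7778$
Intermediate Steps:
$\frac{V{\left(91 \right)}}{J{\left(18,-9 \right)}} = \frac{-21 + 91}{-9} = 70 \left(- \frac{1}{9}\right) = - \frac{70}{9}$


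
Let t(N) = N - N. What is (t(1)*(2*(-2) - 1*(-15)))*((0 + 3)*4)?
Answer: 0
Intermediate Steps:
t(N) = 0
(t(1)*(2*(-2) - 1*(-15)))*((0 + 3)*4) = (0*(2*(-2) - 1*(-15)))*((0 + 3)*4) = (0*(-4 + 15))*(3*4) = (0*11)*12 = 0*12 = 0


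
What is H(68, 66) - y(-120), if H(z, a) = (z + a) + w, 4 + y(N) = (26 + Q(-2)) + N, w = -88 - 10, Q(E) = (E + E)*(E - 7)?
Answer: 98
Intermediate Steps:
Q(E) = 2*E*(-7 + E) (Q(E) = (2*E)*(-7 + E) = 2*E*(-7 + E))
w = -98
y(N) = 58 + N (y(N) = -4 + ((26 + 2*(-2)*(-7 - 2)) + N) = -4 + ((26 + 2*(-2)*(-9)) + N) = -4 + ((26 + 36) + N) = -4 + (62 + N) = 58 + N)
H(z, a) = -98 + a + z (H(z, a) = (z + a) - 98 = (a + z) - 98 = -98 + a + z)
H(68, 66) - y(-120) = (-98 + 66 + 68) - (58 - 120) = 36 - 1*(-62) = 36 + 62 = 98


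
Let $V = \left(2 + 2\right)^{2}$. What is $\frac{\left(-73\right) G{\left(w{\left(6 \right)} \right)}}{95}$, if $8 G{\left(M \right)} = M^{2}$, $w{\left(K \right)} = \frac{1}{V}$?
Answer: $- \frac{73}{194560} \approx -0.00037521$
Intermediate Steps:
$V = 16$ ($V = 4^{2} = 16$)
$w{\left(K \right)} = \frac{1}{16}$
$G{\left(M \right)} = \frac{M^{2}}{8}$
$\frac{\left(-73\right) G{\left(w{\left(6 \right)} \right)}}{95} = \frac{\left(-73\right) \frac{1}{8 \cdot 256}}{95} = - 73 \cdot \frac{1}{8} \cdot \frac{1}{256} \cdot \frac{1}{95} = \left(-73\right) \frac{1}{2048} \cdot \frac{1}{95} = \left(- \frac{73}{2048}\right) \frac{1}{95} = - \frac{73}{194560}$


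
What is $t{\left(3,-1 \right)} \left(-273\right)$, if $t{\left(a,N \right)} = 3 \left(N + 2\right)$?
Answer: $-819$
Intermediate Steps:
$t{\left(a,N \right)} = 6 + 3 N$ ($t{\left(a,N \right)} = 3 \left(2 + N\right) = 6 + 3 N$)
$t{\left(3,-1 \right)} \left(-273\right) = \left(6 + 3 \left(-1\right)\right) \left(-273\right) = \left(6 - 3\right) \left(-273\right) = 3 \left(-273\right) = -819$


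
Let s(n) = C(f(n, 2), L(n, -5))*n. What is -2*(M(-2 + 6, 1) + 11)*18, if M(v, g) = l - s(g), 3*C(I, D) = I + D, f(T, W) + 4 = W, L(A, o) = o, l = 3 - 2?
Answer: -516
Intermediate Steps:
l = 1
f(T, W) = -4 + W
C(I, D) = D/3 + I/3 (C(I, D) = (I + D)/3 = (D + I)/3 = D/3 + I/3)
s(n) = -7*n/3 (s(n) = ((⅓)*(-5) + (-4 + 2)/3)*n = (-5/3 + (⅓)*(-2))*n = (-5/3 - ⅔)*n = -7*n/3)
M(v, g) = 1 + 7*g/3 (M(v, g) = 1 - (-7)*g/3 = 1 + 7*g/3)
-2*(M(-2 + 6, 1) + 11)*18 = -2*((1 + (7/3)*1) + 11)*18 = -2*((1 + 7/3) + 11)*18 = -2*(10/3 + 11)*18 = -2*43/3*18 = -86/3*18 = -516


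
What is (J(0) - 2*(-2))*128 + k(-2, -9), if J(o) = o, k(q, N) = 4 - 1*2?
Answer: 514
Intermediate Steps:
k(q, N) = 2 (k(q, N) = 4 - 2 = 2)
(J(0) - 2*(-2))*128 + k(-2, -9) = (0 - 2*(-2))*128 + 2 = (0 + 4)*128 + 2 = 4*128 + 2 = 512 + 2 = 514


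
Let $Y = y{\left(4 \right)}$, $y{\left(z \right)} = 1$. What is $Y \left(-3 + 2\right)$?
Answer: $-1$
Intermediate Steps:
$Y = 1$
$Y \left(-3 + 2\right) = 1 \left(-3 + 2\right) = 1 \left(-1\right) = -1$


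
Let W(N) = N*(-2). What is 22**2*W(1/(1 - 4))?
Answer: 968/3 ≈ 322.67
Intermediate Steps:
W(N) = -2*N
22**2*W(1/(1 - 4)) = 22**2*(-2/(1 - 4)) = 484*(-2/(-3)) = 484*(-2*(-1/3)) = 484*(2/3) = 968/3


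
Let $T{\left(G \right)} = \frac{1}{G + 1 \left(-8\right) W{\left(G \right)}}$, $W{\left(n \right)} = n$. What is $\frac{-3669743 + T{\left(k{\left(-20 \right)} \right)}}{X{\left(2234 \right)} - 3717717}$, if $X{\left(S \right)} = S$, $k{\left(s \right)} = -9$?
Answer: $\frac{231193808}{234075429} \approx 0.98769$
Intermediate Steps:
$T{\left(G \right)} = - \frac{1}{7 G}$ ($T{\left(G \right)} = \frac{1}{G + 1 \left(-8\right) G} = \frac{1}{G - 8 G} = \frac{1}{\left(-7\right) G} = - \frac{1}{7 G}$)
$\frac{-3669743 + T{\left(k{\left(-20 \right)} \right)}}{X{\left(2234 \right)} - 3717717} = \frac{-3669743 - \frac{1}{7 \left(-9\right)}}{2234 - 3717717} = \frac{-3669743 - - \frac{1}{63}}{2234 - 3717717} = \frac{-3669743 + \frac{1}{63}}{-3715483} = \left(- \frac{231193808}{63}\right) \left(- \frac{1}{3715483}\right) = \frac{231193808}{234075429}$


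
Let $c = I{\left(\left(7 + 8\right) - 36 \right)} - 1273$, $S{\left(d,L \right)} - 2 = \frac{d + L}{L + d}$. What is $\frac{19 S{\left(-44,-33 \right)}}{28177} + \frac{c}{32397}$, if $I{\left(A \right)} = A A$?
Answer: $- \frac{1136665}{48044751} \approx -0.023658$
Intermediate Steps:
$I{\left(A \right)} = A^{2}$
$S{\left(d,L \right)} = 3$ ($S{\left(d,L \right)} = 2 + \frac{d + L}{L + d} = 2 + \frac{L + d}{L + d} = 2 + 1 = 3$)
$c = -832$ ($c = \left(\left(7 + 8\right) - 36\right)^{2} - 1273 = \left(15 - 36\right)^{2} - 1273 = \left(-21\right)^{2} - 1273 = 441 - 1273 = -832$)
$\frac{19 S{\left(-44,-33 \right)}}{28177} + \frac{c}{32397} = \frac{19 \cdot 3}{28177} - \frac{832}{32397} = 57 \cdot \frac{1}{28177} - \frac{832}{32397} = \frac{3}{1483} - \frac{832}{32397} = - \frac{1136665}{48044751}$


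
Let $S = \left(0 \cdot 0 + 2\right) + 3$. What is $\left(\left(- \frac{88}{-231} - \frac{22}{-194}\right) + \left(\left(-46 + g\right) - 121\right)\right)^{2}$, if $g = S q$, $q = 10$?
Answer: $\frac{56321731684}{4149369} \approx 13574.0$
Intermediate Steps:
$S = 5$ ($S = \left(0 + 2\right) + 3 = 2 + 3 = 5$)
$g = 50$ ($g = 5 \cdot 10 = 50$)
$\left(\left(- \frac{88}{-231} - \frac{22}{-194}\right) + \left(\left(-46 + g\right) - 121\right)\right)^{2} = \left(\left(- \frac{88}{-231} - \frac{22}{-194}\right) + \left(\left(-46 + 50\right) - 121\right)\right)^{2} = \left(\left(\left(-88\right) \left(- \frac{1}{231}\right) - - \frac{11}{97}\right) + \left(4 - 121\right)\right)^{2} = \left(\left(\frac{8}{21} + \frac{11}{97}\right) - 117\right)^{2} = \left(\frac{1007}{2037} - 117\right)^{2} = \left(- \frac{237322}{2037}\right)^{2} = \frac{56321731684}{4149369}$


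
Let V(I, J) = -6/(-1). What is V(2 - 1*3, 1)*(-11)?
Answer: -66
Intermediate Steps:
V(I, J) = 6 (V(I, J) = -6*(-1) = 6)
V(2 - 1*3, 1)*(-11) = 6*(-11) = -66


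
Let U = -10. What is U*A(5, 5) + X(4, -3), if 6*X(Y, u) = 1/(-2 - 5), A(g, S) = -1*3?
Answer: 1259/42 ≈ 29.976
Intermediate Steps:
A(g, S) = -3
X(Y, u) = -1/42 (X(Y, u) = 1/(6*(-2 - 5)) = (⅙)/(-7) = (⅙)*(-⅐) = -1/42)
U*A(5, 5) + X(4, -3) = -10*(-3) - 1/42 = 30 - 1/42 = 1259/42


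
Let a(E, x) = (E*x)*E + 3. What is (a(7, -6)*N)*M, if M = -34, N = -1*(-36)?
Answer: 356184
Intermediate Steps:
a(E, x) = 3 + x*E**2 (a(E, x) = x*E**2 + 3 = 3 + x*E**2)
N = 36
(a(7, -6)*N)*M = ((3 - 6*7**2)*36)*(-34) = ((3 - 6*49)*36)*(-34) = ((3 - 294)*36)*(-34) = -291*36*(-34) = -10476*(-34) = 356184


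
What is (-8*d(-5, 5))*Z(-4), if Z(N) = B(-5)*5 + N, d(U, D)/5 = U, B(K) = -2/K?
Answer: -400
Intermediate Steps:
d(U, D) = 5*U
Z(N) = 2 + N (Z(N) = -2/(-5)*5 + N = -2*(-⅕)*5 + N = (⅖)*5 + N = 2 + N)
(-8*d(-5, 5))*Z(-4) = (-40*(-5))*(2 - 4) = -8*(-25)*(-2) = 200*(-2) = -400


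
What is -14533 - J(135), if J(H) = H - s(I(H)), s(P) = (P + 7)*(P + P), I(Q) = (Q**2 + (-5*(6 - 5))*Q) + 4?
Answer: 616516920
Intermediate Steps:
I(Q) = 4 + Q**2 - 5*Q (I(Q) = (Q**2 + (-5*1)*Q) + 4 = (Q**2 - 5*Q) + 4 = 4 + Q**2 - 5*Q)
s(P) = 2*P*(7 + P) (s(P) = (7 + P)*(2*P) = 2*P*(7 + P))
J(H) = H - 2*(4 + H**2 - 5*H)*(11 + H**2 - 5*H) (J(H) = H - 2*(4 + H**2 - 5*H)*(7 + (4 + H**2 - 5*H)) = H - 2*(4 + H**2 - 5*H)*(11 + H**2 - 5*H))
-14533 - J(135) = -14533 - (135 - 2*(4 + 135**2 - 5*135)*(11 + 135**2 - 5*135)) = -14533 - (135 - 2*(4 + 18225 - 675)*(11 + 18225 - 675)) = -14533 - (135 - 2*17554*17561) = -14533 - (135 - 616531588) = -14533 - 1*(-616531453) = -14533 + 616531453 = 616516920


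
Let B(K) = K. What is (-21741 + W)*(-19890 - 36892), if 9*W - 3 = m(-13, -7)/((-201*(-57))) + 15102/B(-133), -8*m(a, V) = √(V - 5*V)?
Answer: 492842775920/399 + 28391*√7/206226 ≈ 1.2352e+9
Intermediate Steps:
m(a, V) = -√(-V)/4 (m(a, V) = -√(V - 5*V)/8 = -2*√(-V)/8 = -√(-V)/4)
W = -4901/399 - √7/412452 (W = ⅓ + ((-√7/4)/((-201*(-57))) + 15102/(-133))/9 = ⅓ + (-√7/4/11457 + 15102*(-1/133))/9 = ⅓ + (-√7/4*(1/11457) - 15102/133)/9 = ⅓ + (-√7/45828 - 15102/133)/9 = ⅓ + (-15102/133 - √7/45828)/9 = ⅓ + (-1678/133 - √7/412452) = -4901/399 - √7/412452 ≈ -12.283)
(-21741 + W)*(-19890 - 36892) = (-21741 + (-4901/399 - √7/412452))*(-19890 - 36892) = (-8679560/399 - √7/412452)*(-56782) = 492842775920/399 + 28391*√7/206226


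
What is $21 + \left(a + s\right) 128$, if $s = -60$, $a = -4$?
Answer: $-8171$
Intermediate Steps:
$21 + \left(a + s\right) 128 = 21 + \left(-4 - 60\right) 128 = 21 - 8192 = -8171$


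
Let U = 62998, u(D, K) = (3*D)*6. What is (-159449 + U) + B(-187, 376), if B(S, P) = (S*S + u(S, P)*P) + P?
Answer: -1326722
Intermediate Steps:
u(D, K) = 18*D
B(S, P) = P + S² + 18*P*S (B(S, P) = (S*S + (18*S)*P) + P = (S² + 18*P*S) + P = P + S² + 18*P*S)
(-159449 + U) + B(-187, 376) = (-159449 + 62998) + (376 + (-187)² + 18*376*(-187)) = -96451 + (376 + 34969 - 1265616) = -96451 - 1230271 = -1326722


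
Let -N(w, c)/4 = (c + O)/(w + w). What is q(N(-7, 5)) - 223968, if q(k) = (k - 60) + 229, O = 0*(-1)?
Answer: -1566583/7 ≈ -2.2380e+5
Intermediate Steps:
O = 0
N(w, c) = -2*c/w (N(w, c) = -4*(c + 0)/(w + w) = -4*c/(2*w) = -4*c*1/(2*w) = -2*c/w)
q(k) = 169 + k (q(k) = (-60 + k) + 229 = 169 + k)
q(N(-7, 5)) - 223968 = (169 - 2*5/(-7)) - 223968 = (169 - 2*5*(-1/7)) - 223968 = (169 + 10/7) - 223968 = 1193/7 - 223968 = -1566583/7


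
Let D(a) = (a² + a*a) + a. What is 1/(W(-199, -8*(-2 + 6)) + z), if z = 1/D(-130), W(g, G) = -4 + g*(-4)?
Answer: 33670/26666641 ≈ 0.0012626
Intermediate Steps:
D(a) = a + 2*a² (D(a) = (a² + a²) + a = 2*a² + a = a + 2*a²)
W(g, G) = -4 - 4*g
z = 1/33670 (z = 1/(-130*(1 + 2*(-130))) = 1/(-130*(1 - 260)) = 1/(-130*(-259)) = 1/33670 ≈ 2.9700e-5)
1/(W(-199, -8*(-2 + 6)) + z) = 1/((-4 - 4*(-199)) + 1/33670) = 1/((-4 + 796) + 1/33670) = 1/(792 + 1/33670) = 1/(26666641/33670) = 33670/26666641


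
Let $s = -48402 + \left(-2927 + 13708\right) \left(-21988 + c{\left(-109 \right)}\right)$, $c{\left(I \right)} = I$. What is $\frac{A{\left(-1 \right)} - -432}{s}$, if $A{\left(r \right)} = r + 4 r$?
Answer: $- \frac{427}{238276159} \approx -1.792 \cdot 10^{-6}$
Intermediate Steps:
$A{\left(r \right)} = 5 r$
$s = -238276159$ ($s = -48402 + \left(-2927 + 13708\right) \left(-21988 - 109\right) = -48402 + 10781 \left(-22097\right) = -48402 - 238227757 = -238276159$)
$\frac{A{\left(-1 \right)} - -432}{s} = \frac{5 \left(-1\right) - -432}{-238276159} = \left(-5 + 432\right) \left(- \frac{1}{238276159}\right) = 427 \left(- \frac{1}{238276159}\right) = - \frac{427}{238276159}$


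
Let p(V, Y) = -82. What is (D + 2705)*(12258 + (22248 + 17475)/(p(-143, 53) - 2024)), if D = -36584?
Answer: -97028044375/234 ≈ -4.1465e+8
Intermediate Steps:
(D + 2705)*(12258 + (22248 + 17475)/(p(-143, 53) - 2024)) = (-36584 + 2705)*(12258 + (22248 + 17475)/(-82 - 2024)) = -33879*(12258 + 39723/(-2106)) = -33879*(12258 + 39723*(-1/2106)) = -33879*(12258 - 13241/702) = -33879*8591875/702 = -97028044375/234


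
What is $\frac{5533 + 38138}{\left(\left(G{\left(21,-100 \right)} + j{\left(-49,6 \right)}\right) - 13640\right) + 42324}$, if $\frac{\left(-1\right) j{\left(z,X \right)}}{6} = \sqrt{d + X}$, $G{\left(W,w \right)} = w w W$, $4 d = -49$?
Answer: $\frac{10423568964}{56970052081} + \frac{655065 i}{56970052081} \approx 0.18297 + 1.1498 \cdot 10^{-5} i$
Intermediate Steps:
$d = - \frac{49}{4}$ ($d = \frac{1}{4} \left(-49\right) = - \frac{49}{4} \approx -12.25$)
$G{\left(W,w \right)} = W w^{2}$ ($G{\left(W,w \right)} = w^{2} W = W w^{2}$)
$j{\left(z,X \right)} = - 6 \sqrt{- \frac{49}{4} + X}$
$\frac{5533 + 38138}{\left(\left(G{\left(21,-100 \right)} + j{\left(-49,6 \right)}\right) - 13640\right) + 42324} = \frac{5533 + 38138}{\left(\left(21 \left(-100\right)^{2} - 3 \sqrt{-49 + 4 \cdot 6}\right) - 13640\right) + 42324} = \frac{43671}{\left(\left(21 \cdot 10000 - 3 \sqrt{-49 + 24}\right) - 13640\right) + 42324} = \frac{43671}{\left(\left(210000 - 3 \sqrt{-25}\right) - 13640\right) + 42324} = \frac{43671}{\left(\left(210000 - 3 \cdot 5 i\right) - 13640\right) + 42324} = \frac{43671}{\left(\left(210000 - 15 i\right) - 13640\right) + 42324} = \frac{43671}{\left(196360 - 15 i\right) + 42324} = \frac{43671}{238684 - 15 i} = 43671 \frac{238684 + 15 i}{56970052081} = \frac{43671 \left(238684 + 15 i\right)}{56970052081}$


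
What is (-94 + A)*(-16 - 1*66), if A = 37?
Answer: 4674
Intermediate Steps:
(-94 + A)*(-16 - 1*66) = (-94 + 37)*(-16 - 1*66) = -57*(-16 - 66) = -57*(-82) = 4674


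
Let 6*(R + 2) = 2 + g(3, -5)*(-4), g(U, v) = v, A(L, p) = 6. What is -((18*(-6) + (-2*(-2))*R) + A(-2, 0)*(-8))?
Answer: 448/3 ≈ 149.33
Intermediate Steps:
R = 5/3 (R = -2 + (2 - 5*(-4))/6 = -2 + (2 + 20)/6 = -2 + (⅙)*22 = -2 + 11/3 = 5/3 ≈ 1.6667)
-((18*(-6) + (-2*(-2))*R) + A(-2, 0)*(-8)) = -((18*(-6) - 2*(-2)*(5/3)) + 6*(-8)) = -((-108 + 4*(5/3)) - 48) = -((-108 + 20/3) - 48) = -(-304/3 - 48) = -1*(-448/3) = 448/3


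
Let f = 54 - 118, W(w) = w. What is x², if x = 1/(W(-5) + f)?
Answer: 1/4761 ≈ 0.00021004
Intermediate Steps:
f = -64
x = -1/69 (x = 1/(-5 - 64) = 1/(-69) = -1/69 ≈ -0.014493)
x² = (-1/69)² = 1/4761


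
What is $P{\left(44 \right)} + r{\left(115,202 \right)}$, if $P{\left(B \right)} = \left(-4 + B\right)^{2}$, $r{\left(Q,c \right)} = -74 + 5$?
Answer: $1531$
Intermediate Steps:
$r{\left(Q,c \right)} = -69$
$P{\left(44 \right)} + r{\left(115,202 \right)} = \left(-4 + 44\right)^{2} - 69 = 40^{2} - 69 = 1600 - 69 = 1531$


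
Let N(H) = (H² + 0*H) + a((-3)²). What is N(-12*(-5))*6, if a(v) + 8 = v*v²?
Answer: 25926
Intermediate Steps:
a(v) = -8 + v³ (a(v) = -8 + v*v² = -8 + v³)
N(H) = 721 + H² (N(H) = (H² + 0*H) + (-8 + ((-3)²)³) = (H² + 0) + (-8 + 9³) = H² + (-8 + 729) = H² + 721 = 721 + H²)
N(-12*(-5))*6 = (721 + (-12*(-5))²)*6 = (721 + 60²)*6 = (721 + 3600)*6 = 4321*6 = 25926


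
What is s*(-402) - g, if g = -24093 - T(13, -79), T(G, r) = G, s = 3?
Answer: 22900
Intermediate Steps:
g = -24106 (g = -24093 - 1*13 = -24093 - 13 = -24106)
s*(-402) - g = 3*(-402) - 1*(-24106) = -1206 + 24106 = 22900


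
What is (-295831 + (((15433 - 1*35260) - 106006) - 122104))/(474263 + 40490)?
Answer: -543768/514753 ≈ -1.0564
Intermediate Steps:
(-295831 + (((15433 - 1*35260) - 106006) - 122104))/(474263 + 40490) = (-295831 + (((15433 - 35260) - 106006) - 122104))/514753 = (-295831 + ((-19827 - 106006) - 122104))*(1/514753) = (-295831 + (-125833 - 122104))*(1/514753) = (-295831 - 247937)*(1/514753) = -543768*1/514753 = -543768/514753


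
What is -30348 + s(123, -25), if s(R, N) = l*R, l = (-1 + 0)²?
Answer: -30225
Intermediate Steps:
l = 1 (l = (-1)² = 1)
s(R, N) = R (s(R, N) = 1*R = R)
-30348 + s(123, -25) = -30348 + 123 = -30225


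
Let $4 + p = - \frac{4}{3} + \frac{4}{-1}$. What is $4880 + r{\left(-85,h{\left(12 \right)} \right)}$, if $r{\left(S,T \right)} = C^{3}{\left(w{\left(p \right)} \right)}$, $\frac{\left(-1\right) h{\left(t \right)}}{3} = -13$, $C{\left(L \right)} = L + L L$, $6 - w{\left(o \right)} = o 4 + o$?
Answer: $\frac{16460725885192}{729} \approx 2.258 \cdot 10^{10}$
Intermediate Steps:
$p = - \frac{28}{3}$ ($p = -4 + \left(- \frac{4}{3} + \frac{4}{-1}\right) = -4 + \left(\left(-4\right) \frac{1}{3} + 4 \left(-1\right)\right) = -4 - \frac{16}{3} = - \frac{28}{3} \approx -9.3333$)
$w{\left(o \right)} = 6 - 5 o$ ($w{\left(o \right)} = 6 - \left(o 4 + o\right) = 6 - \left(4 o + o\right) = 6 - 5 o$)
$C{\left(L \right)} = L + L^{2}$
$h{\left(t \right)} = 39$ ($h{\left(t \right)} = \left(-3\right) \left(-13\right) = 39$)
$r{\left(S,T \right)} = \frac{16460722327672}{729}$ ($r{\left(S,T \right)} = \left(\left(6 - - \frac{140}{3}\right) \left(1 + \left(6 - - \frac{140}{3}\right)\right)\right)^{3} = \left(\left(6 + \frac{140}{3}\right) \left(1 + \left(6 + \frac{140}{3}\right)\right)\right)^{3} = \left(\frac{158 \left(1 + \frac{158}{3}\right)}{3}\right)^{3} = \left(\frac{158}{3} \cdot \frac{161}{3}\right)^{3} = \left(\frac{25438}{9}\right)^{3} = \frac{16460722327672}{729}$)
$4880 + r{\left(-85,h{\left(12 \right)} \right)} = 4880 + \frac{16460722327672}{729} = \frac{16460725885192}{729}$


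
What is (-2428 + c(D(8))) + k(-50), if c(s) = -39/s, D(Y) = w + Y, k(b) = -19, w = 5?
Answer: -2450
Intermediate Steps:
D(Y) = 5 + Y
(-2428 + c(D(8))) + k(-50) = (-2428 - 39/(5 + 8)) - 19 = (-2428 - 39/13) - 19 = (-2428 - 39*1/13) - 19 = (-2428 - 3) - 19 = -2431 - 19 = -2450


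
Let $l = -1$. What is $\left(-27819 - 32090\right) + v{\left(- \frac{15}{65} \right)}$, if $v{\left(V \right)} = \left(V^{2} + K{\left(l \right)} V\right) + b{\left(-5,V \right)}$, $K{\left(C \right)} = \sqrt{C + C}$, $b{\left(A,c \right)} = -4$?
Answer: $- \frac{10125288}{169} - \frac{3 i \sqrt{2}}{13} \approx -59913.0 - 0.32636 i$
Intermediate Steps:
$K{\left(C \right)} = \sqrt{2} \sqrt{C}$ ($K{\left(C \right)} = \sqrt{2 C} = \sqrt{2} \sqrt{C}$)
$v{\left(V \right)} = -4 + V^{2} + i V \sqrt{2}$ ($v{\left(V \right)} = \left(V^{2} + \sqrt{2} \sqrt{-1} V\right) - 4 = \left(V^{2} + \sqrt{2} i V\right) - 4 = \left(V^{2} + i \sqrt{2} V\right) - 4 = \left(V^{2} + i V \sqrt{2}\right) - 4 = -4 + V^{2} + i V \sqrt{2}$)
$\left(-27819 - 32090\right) + v{\left(- \frac{15}{65} \right)} = \left(-27819 - 32090\right) + \left(-4 + \left(- \frac{15}{65}\right)^{2} + i \left(- \frac{15}{65}\right) \sqrt{2}\right) = -59909 + \left(-4 + \left(\left(-15\right) \frac{1}{65}\right)^{2} + i \left(\left(-15\right) \frac{1}{65}\right) \sqrt{2}\right) = -59909 + \left(-4 + \left(- \frac{3}{13}\right)^{2} + i \left(- \frac{3}{13}\right) \sqrt{2}\right) = -59909 - \left(\frac{667}{169} + \frac{3 i \sqrt{2}}{13}\right) = - \frac{10125288}{169} - \frac{3 i \sqrt{2}}{13}$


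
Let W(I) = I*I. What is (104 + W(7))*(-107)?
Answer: -16371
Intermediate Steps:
W(I) = I²
(104 + W(7))*(-107) = (104 + 7²)*(-107) = (104 + 49)*(-107) = 153*(-107) = -16371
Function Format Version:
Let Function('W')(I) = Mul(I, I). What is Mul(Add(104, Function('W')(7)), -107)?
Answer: -16371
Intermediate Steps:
Function('W')(I) = Pow(I, 2)
Mul(Add(104, Function('W')(7)), -107) = Mul(Add(104, Pow(7, 2)), -107) = Mul(Add(104, 49), -107) = Mul(153, -107) = -16371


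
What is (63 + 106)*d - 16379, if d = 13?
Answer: -14182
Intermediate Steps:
(63 + 106)*d - 16379 = (63 + 106)*13 - 16379 = 169*13 - 16379 = 2197 - 16379 = -14182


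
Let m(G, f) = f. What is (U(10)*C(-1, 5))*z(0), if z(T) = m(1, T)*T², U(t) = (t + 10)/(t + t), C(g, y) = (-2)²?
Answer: 0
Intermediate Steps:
C(g, y) = 4
U(t) = (10 + t)/(2*t) (U(t) = (10 + t)/((2*t)) = (10 + t)*(1/(2*t)) = (10 + t)/(2*t))
z(T) = T³ (z(T) = T*T² = T³)
(U(10)*C(-1, 5))*z(0) = (((½)*(10 + 10)/10)*4)*0³ = (((½)*(⅒)*20)*4)*0 = (1*4)*0 = 4*0 = 0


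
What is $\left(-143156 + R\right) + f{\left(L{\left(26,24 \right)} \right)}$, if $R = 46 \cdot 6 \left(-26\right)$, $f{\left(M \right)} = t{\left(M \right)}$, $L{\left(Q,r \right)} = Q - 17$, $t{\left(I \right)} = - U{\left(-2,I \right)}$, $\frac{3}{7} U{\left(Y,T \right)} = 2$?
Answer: $- \frac{451010}{3} \approx -1.5034 \cdot 10^{5}$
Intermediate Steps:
$U{\left(Y,T \right)} = \frac{14}{3}$ ($U{\left(Y,T \right)} = \frac{7}{3} \cdot 2 = \frac{14}{3}$)
$t{\left(I \right)} = - \frac{14}{3}$ ($t{\left(I \right)} = \left(-1\right) \frac{14}{3} = - \frac{14}{3}$)
$L{\left(Q,r \right)} = -17 + Q$
$f{\left(M \right)} = - \frac{14}{3}$
$R = -7176$ ($R = 276 \left(-26\right) = -7176$)
$\left(-143156 + R\right) + f{\left(L{\left(26,24 \right)} \right)} = \left(-143156 - 7176\right) - \frac{14}{3} = -150332 - \frac{14}{3} = - \frac{451010}{3}$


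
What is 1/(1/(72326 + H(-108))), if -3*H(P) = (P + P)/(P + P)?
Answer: 216977/3 ≈ 72326.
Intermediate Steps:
H(P) = -⅓ (H(P) = -(P + P)/(3*(P + P)) = -2*P/(3*(2*P)) = -2*P*1/(2*P)/3 = -⅓*1 = -⅓)
1/(1/(72326 + H(-108))) = 1/(1/(72326 - ⅓)) = 1/(1/(216977/3)) = 1/(3/216977) = 216977/3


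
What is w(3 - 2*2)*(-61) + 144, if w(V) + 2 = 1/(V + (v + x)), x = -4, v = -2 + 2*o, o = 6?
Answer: 1269/5 ≈ 253.80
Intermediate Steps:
v = 10 (v = -2 + 2*6 = -2 + 12 = 10)
w(V) = -2 + 1/(6 + V) (w(V) = -2 + 1/(V + (10 - 4)) = -2 + 1/(V + 6) = -2 + 1/(6 + V))
w(3 - 2*2)*(-61) + 144 = ((-11 - 2*(3 - 2*2))/(6 + (3 - 2*2)))*(-61) + 144 = ((-11 - 2*(3 - 4))/(6 + (3 - 4)))*(-61) + 144 = ((-11 - 2*(-1))/(6 - 1))*(-61) + 144 = ((-11 + 2)/5)*(-61) + 144 = ((⅕)*(-9))*(-61) + 144 = -9/5*(-61) + 144 = 549/5 + 144 = 1269/5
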